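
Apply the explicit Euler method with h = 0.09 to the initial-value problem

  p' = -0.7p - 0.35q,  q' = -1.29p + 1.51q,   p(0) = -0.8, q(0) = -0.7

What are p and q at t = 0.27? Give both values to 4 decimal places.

-0.5956, -0.7336

Euler on (p,q): p_{n+1} = p_n + h·p', q_{n+1} = q_n + h·q'.
0.000000: (-0.800000, -0.700000); f=(0.805000, -0.025000) → (-0.727550, -0.702250)
0.090000: (-0.727550, -0.702250); f=(0.755072, -0.121858) → (-0.659593, -0.713217)
0.180000: (-0.659593, -0.713217); f=(0.711341, -0.226082) → (-0.595573, -0.733565)
(p(0.27), q(0.27)) ≈ (-0.5956, -0.7336)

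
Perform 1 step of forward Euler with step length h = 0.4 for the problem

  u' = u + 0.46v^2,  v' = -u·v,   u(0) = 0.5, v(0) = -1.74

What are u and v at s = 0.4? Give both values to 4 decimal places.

1.2571, -1.3920

Euler on (u,v): u_{n+1} = u_n + h·u', v_{n+1} = v_n + h·v'.
0.000000: (0.500000, -1.740000); f=(1.892696, 0.870000) → (1.257078, -1.392000)
(u(0.4), v(0.4)) ≈ (1.2571, -1.3920)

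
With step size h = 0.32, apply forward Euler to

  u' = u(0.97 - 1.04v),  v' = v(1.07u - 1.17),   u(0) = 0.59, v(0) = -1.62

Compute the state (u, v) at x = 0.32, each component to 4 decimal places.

Euler on (u,v): u_{n+1} = u_n + h·u', v_{n+1} = v_n + h·v'.
0.000000: (0.590000, -1.620000); f=(1.566332, 0.872694) → (1.091226, -1.340738)
(u(0.32), v(0.32)) ≈ (1.0912, -1.3407)

1.0912, -1.3407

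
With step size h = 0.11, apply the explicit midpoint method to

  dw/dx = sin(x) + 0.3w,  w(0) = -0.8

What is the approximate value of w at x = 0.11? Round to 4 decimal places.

Midpoint: k1 = f(x_n, w_n); k2 = f(x_n + h/2, w_n + (h/2)·k1); w_{n+1} = w_n + h·k2.
x=0.000000, w=-0.800000:
  k1 = f(0.000000, -0.800000) = -0.240000
  k2 = f(0.055000, -0.813200) = -0.188988
  w ← -0.800000 + 0.11·(-0.188988) = -0.820789
w(0.11) ≈ -0.8208

-0.8208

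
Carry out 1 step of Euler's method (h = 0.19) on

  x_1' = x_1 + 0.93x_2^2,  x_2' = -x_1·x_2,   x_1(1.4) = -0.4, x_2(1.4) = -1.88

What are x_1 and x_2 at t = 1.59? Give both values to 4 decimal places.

Euler on (x_1,x_2): x_1_{n+1} = x_1_n + h·x_1', x_2_{n+1} = x_2_n + h·x_2'.
1.400000: (-0.400000, -1.880000); f=(2.886992, -0.752000) → (0.148528, -2.022880)
(x_1(1.59), x_2(1.59)) ≈ (0.1485, -2.0229)

0.1485, -2.0229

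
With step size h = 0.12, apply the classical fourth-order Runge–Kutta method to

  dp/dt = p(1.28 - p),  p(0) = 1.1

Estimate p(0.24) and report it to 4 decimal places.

RK4: k1 = f(t_n, p_n); k2 = f(t_n + h/2, p_n + (h/2)·k1); k3 = f(t_n + h/2, p_n + (h/2)·k2); k4 = f(t_n + h, p_n + h·k3); p_{n+1} = p_n + (h/6)·(k1 + 2k2 + 2k3 + k4).
t=0.000000, p=1.100000:
  k1 = f(0.000000, 1.100000) = 0.198000
  k2 = f(0.060000, 1.111880) = 0.186929
  k3 = f(0.060000, 1.111216) = 0.187556
  k4 = f(0.120000, 1.122507) = 0.176787
  p ← 1.100000 + (0.12/6)·(k1 + 2k2 + 2k3 + k4) = 1.122475
t=0.120000, p=1.122475:
  k1 = f(0.120000, 1.122475) = 0.176818
  k2 = f(0.180000, 1.133084) = 0.166468
  k3 = f(0.180000, 1.132463) = 0.167080
  k4 = f(0.240000, 1.142525) = 0.157069
  p ← 1.122475 + (0.12/6)·(k1 + 2k2 + 2k3 + k4) = 1.142495
p(0.24) ≈ 1.1425

1.1425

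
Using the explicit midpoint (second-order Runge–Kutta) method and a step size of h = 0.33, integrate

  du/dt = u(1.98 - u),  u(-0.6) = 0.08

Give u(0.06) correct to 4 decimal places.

Midpoint: k1 = f(t_n, u_n); k2 = f(t_n + h/2, u_n + (h/2)·k1); u_{n+1} = u_n + h·k2.
t=-0.600000, u=0.080000:
  k1 = f(-0.600000, 0.080000) = 0.152000
  k2 = f(-0.435000, 0.105080) = 0.197017
  u ← 0.080000 + 0.33·0.197017 = 0.145015
t=-0.270000, u=0.145015:
  k1 = f(-0.270000, 0.145015) = 0.266101
  k2 = f(-0.105000, 0.188922) = 0.338374
  u ← 0.145015 + 0.33·0.338374 = 0.256679
u(0.06) ≈ 0.2567

0.2567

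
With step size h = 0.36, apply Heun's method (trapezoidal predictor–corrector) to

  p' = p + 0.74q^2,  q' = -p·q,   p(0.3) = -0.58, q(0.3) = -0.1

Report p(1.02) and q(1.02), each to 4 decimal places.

Heun on (p,q): k1 = f(t_n, state_n); k2 = f(t_n + h, state_n + h·k1); state_{n+1} = state_n + (h/2)·(k1 + k2).
0.300000: (-0.580000, -0.100000)
  k1 = (-0.572600, -0.058000)
  predictor → (-0.786136, -0.120880)
  k2 = (-0.775323, -0.095028)
  → (-0.822626, -0.127545)
0.660000: (-0.822626, -0.127545)
  k1 = (-0.810588, -0.104922)
  predictor → (-1.114438, -0.165317)
  k2 = (-1.094214, -0.184235)
  → (-1.165491, -0.179593)
(p(1.02), q(1.02)) ≈ (-1.1655, -0.1796)

-1.1655, -0.1796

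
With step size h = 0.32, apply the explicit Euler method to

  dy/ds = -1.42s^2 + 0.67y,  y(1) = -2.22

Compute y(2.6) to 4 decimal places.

-14.5543

Euler: y_{n+1} = y_n + h·f(s_n, y_n).
s=1.000000, y=-2.220000: f=-2.907400 → y ← -2.220000 + 0.32·(-2.907400) = -3.150368
s=1.320000, y=-3.150368: f=-4.584955 → y ← -3.150368 + 0.32·(-4.584955) = -4.617553
s=1.640000, y=-4.617553: f=-6.912993 → y ← -4.617553 + 0.32·(-6.912993) = -6.829711
s=1.960000, y=-6.829711: f=-10.030978 → y ← -6.829711 + 0.32·(-10.030978) = -10.039624
s=2.280000, y=-10.039624: f=-14.108276 → y ← -10.039624 + 0.32·(-14.108276) = -14.554273
y(2.6) ≈ -14.5543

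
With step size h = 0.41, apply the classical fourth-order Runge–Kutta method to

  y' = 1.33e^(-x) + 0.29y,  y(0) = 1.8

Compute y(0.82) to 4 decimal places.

3.1369

RK4: k1 = f(x_n, y_n); k2 = f(x_n + h/2, y_n + (h/2)·k1); k3 = f(x_n + h/2, y_n + (h/2)·k2); k4 = f(x_n + h, y_n + h·k3); y_{n+1} = y_n + (h/6)·(k1 + 2k2 + 2k3 + k4).
x=0.000000, y=1.800000:
  k1 = f(0.000000, 1.800000) = 1.852000
  k2 = f(0.205000, 2.179660) = 1.715582
  k3 = f(0.205000, 2.151694) = 1.707472
  k4 = f(0.410000, 2.500064) = 1.607673
  y ← 1.800000 + (0.41/6)·(k1 + 2k2 + 2k3 + k4) = 2.504228
x=0.410000, y=2.504228:
  k1 = f(0.410000, 2.504228) = 1.608881
  k2 = f(0.615000, 2.834049) = 1.540927
  k3 = f(0.615000, 2.820118) = 1.536887
  k4 = f(0.820000, 3.134352) = 1.494736
  y ← 2.504228 + (0.41/6)·(k1 + 2k2 + 2k3 + k4) = 3.136943
y(0.82) ≈ 3.1369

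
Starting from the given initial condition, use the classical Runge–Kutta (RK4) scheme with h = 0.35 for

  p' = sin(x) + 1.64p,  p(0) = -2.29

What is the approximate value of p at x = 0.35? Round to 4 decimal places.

-3.9903

RK4: k1 = f(x_n, p_n); k2 = f(x_n + h/2, p_n + (h/2)·k1); k3 = f(x_n + h/2, p_n + (h/2)·k2); k4 = f(x_n + h, p_n + h·k3); p_{n+1} = p_n + (h/6)·(k1 + 2k2 + 2k3 + k4).
x=0.000000, p=-2.290000:
  k1 = f(0.000000, -2.290000) = -3.755600
  k2 = f(0.175000, -2.947230) = -4.659349
  k3 = f(0.175000, -3.105386) = -4.918725
  k4 = f(0.350000, -4.011554) = -6.236050
  p ← -2.290000 + (0.35/6)·(k1 + 2k2 + 2k3 + k4) = -3.990288
p(0.35) ≈ -3.9903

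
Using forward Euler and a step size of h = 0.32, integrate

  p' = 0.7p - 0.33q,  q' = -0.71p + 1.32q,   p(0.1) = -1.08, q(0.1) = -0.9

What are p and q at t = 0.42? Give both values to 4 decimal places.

-1.2269, -1.0348

Euler on (p,q): p_{n+1} = p_n + h·p', q_{n+1} = q_n + h·q'.
0.100000: (-1.080000, -0.900000); f=(-0.459000, -0.421200) → (-1.226880, -1.034784)
(p(0.42), q(0.42)) ≈ (-1.2269, -1.0348)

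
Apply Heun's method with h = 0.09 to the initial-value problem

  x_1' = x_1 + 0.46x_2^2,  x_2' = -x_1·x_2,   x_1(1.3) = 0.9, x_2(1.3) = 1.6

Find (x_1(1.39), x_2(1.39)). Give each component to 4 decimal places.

Heun on (x_1,x_2): k1 = f(t_n, state_n); k2 = f(t_n + h, state_n + h·k1); state_{n+1} = state_n + (h/2)·(k1 + k2).
1.300000: (0.900000, 1.600000)
  k1 = (2.077600, -1.440000)
  predictor → (1.086984, 1.470400)
  k2 = (2.081539, -1.598301)
  → (1.087161, 1.463276)
(x_1(1.39), x_2(1.39)) ≈ (1.0872, 1.4633)

1.0872, 1.4633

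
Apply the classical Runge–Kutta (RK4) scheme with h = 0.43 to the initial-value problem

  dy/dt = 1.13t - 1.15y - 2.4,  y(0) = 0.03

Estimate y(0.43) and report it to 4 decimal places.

RK4: k1 = f(t_n, y_n); k2 = f(t_n + h/2, y_n + (h/2)·k1); k3 = f(t_n + h/2, y_n + (h/2)·k2); k4 = f(t_n + h, y_n + h·k3); y_{n+1} = y_n + (h/6)·(k1 + 2k2 + 2k3 + k4).
t=0.000000, y=0.030000:
  k1 = f(0.000000, 0.030000) = -2.434500
  k2 = f(0.215000, -0.493417) = -1.589620
  k3 = f(0.215000, -0.311768) = -1.798516
  k4 = f(0.430000, -0.743362) = -1.059234
  y ← 0.030000 + (0.43/6)·(k1 + 2k2 + 2k3 + k4) = -0.706017
y(0.43) ≈ -0.7060

-0.7060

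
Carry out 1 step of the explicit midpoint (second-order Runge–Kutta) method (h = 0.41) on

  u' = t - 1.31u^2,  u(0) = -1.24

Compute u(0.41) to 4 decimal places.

Midpoint: k1 = f(t_n, u_n); k2 = f(t_n + h/2, u_n + (h/2)·k1); u_{n+1} = u_n + h·k2.
t=0.000000, u=-1.240000:
  k1 = f(0.000000, -1.240000) = -2.014256
  k2 = f(0.205000, -1.652922) = -3.374120
  u ← -1.240000 + 0.41·(-3.374120) = -2.623389
u(0.41) ≈ -2.6234

-2.6234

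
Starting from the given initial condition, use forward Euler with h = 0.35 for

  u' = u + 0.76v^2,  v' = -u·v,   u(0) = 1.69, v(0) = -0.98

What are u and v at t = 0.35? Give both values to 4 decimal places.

2.5370, -0.4003

Euler on (u,v): u_{n+1} = u_n + h·u', v_{n+1} = v_n + h·v'.
0.000000: (1.690000, -0.980000); f=(2.419904, 1.656200) → (2.536966, -0.400330)
(u(0.35), v(0.35)) ≈ (2.5370, -0.4003)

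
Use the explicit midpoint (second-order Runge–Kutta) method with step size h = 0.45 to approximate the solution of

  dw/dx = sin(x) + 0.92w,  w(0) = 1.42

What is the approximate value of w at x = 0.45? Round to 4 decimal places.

2.2300

Midpoint: k1 = f(x_n, w_n); k2 = f(x_n + h/2, w_n + (h/2)·k1); w_{n+1} = w_n + h·k2.
x=0.000000, w=1.420000:
  k1 = f(0.000000, 1.420000) = 1.306400
  k2 = f(0.225000, 1.713940) = 1.799931
  w ← 1.420000 + 0.45·1.799931 = 2.229969
w(0.45) ≈ 2.2300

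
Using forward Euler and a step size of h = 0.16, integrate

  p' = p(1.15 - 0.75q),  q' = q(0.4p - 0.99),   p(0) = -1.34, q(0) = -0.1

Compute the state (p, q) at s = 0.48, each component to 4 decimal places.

-2.2767, -0.0402

Euler on (p,q): p_{n+1} = p_n + h·p', q_{n+1} = q_n + h·q'.
0.000000: (-1.340000, -0.100000); f=(-1.641500, 0.152600) → (-1.602640, -0.075584)
0.160000: (-1.602640, -0.075584); f=(-1.933886, 0.123282) → (-1.912062, -0.055859)
0.320000: (-1.912062, -0.055859); f=(-2.278975, 0.098023) → (-2.276698, -0.040175)
(p(0.48), q(0.48)) ≈ (-2.2767, -0.0402)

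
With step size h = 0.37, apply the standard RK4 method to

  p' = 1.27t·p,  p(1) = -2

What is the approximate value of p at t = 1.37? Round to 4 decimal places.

-3.4891

RK4: k1 = f(t_n, p_n); k2 = f(t_n + h/2, p_n + (h/2)·k1); k3 = f(t_n + h/2, p_n + (h/2)·k2); k4 = f(t_n + h, p_n + h·k3); p_{n+1} = p_n + (h/6)·(k1 + 2k2 + 2k3 + k4).
t=1.000000, p=-2.000000:
  k1 = f(1.000000, -2.000000) = -2.540000
  k2 = f(1.185000, -2.469900) = -3.717076
  k3 = f(1.185000, -2.687659) = -4.044793
  k4 = f(1.370000, -3.496573) = -6.083688
  p ← -2.000000 + (0.37/6)·(k1 + 2k2 + 2k3 + k4) = -3.489091
p(1.37) ≈ -3.4891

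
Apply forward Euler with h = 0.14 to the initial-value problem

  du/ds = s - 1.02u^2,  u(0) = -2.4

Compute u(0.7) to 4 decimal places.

Euler: u_{n+1} = u_n + h·f(s_n, u_n).
s=0.000000, u=-2.400000: f=-5.875200 → u ← -2.400000 + 0.14·(-5.875200) = -3.222528
s=0.140000, u=-3.222528: f=-10.452380 → u ← -3.222528 + 0.14·(-10.452380) = -4.685861
s=0.280000, u=-4.685861: f=-22.116442 → u ← -4.685861 + 0.14·(-22.116442) = -7.782163
s=0.420000, u=-7.782163: f=-61.353304 → u ← -7.782163 + 0.14·(-61.353304) = -16.371626
s=0.560000, u=-16.371626: f=-272.830728 → u ← -16.371626 + 0.14·(-272.830728) = -54.567928
u(0.7) ≈ -54.5679

-54.5679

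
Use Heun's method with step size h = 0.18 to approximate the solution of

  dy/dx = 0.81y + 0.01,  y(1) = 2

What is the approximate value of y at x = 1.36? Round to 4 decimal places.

2.6788

Heun: k1 = f(x_n, y_n); k2 = f(x_n + h, y_n + h·k1); y_{n+1} = y_n + (h/2)·(k1 + k2).
x=1.000000, y=2.000000:
  k1 = f(1.000000, 2.000000) = 1.630000
  k2 = f(1.180000, 2.293400) = 1.867654
  y ← 2.000000 + (0.18/2)·(1.630000 + 1.867654) = 2.314789
x=1.180000, y=2.314789:
  k1 = f(1.180000, 2.314789) = 1.884979
  k2 = f(1.360000, 2.654085) = 2.159809
  y ← 2.314789 + (0.18/2)·(1.884979 + 2.159809) = 2.678820
y(1.36) ≈ 2.6788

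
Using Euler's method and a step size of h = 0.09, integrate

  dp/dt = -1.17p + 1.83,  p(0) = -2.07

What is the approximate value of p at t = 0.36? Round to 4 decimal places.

-0.7646

Euler: p_{n+1} = p_n + h·f(t_n, p_n).
t=0.000000, p=-2.070000: f=4.251900 → p ← -2.070000 + 0.09·4.251900 = -1.687329
t=0.090000, p=-1.687329: f=3.804175 → p ← -1.687329 + 0.09·3.804175 = -1.344953
t=0.180000, p=-1.344953: f=3.403595 → p ← -1.344953 + 0.09·3.403595 = -1.038630
t=0.270000, p=-1.038630: f=3.045197 → p ← -1.038630 + 0.09·3.045197 = -0.764562
p(0.36) ≈ -0.7646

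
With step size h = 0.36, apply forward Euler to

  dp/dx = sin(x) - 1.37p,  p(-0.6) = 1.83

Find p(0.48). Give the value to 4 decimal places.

0.1857

Euler: p_{n+1} = p_n + h·f(x_n, p_n).
x=-0.600000, p=1.830000: f=-3.071742 → p ← 1.830000 + 0.36·(-3.071742) = 0.724173
x=-0.240000, p=0.724173: f=-1.229819 → p ← 0.724173 + 0.36·(-1.229819) = 0.281438
x=0.120000, p=0.281438: f=-0.265858 → p ← 0.281438 + 0.36·(-0.265858) = 0.185729
p(0.48) ≈ 0.1857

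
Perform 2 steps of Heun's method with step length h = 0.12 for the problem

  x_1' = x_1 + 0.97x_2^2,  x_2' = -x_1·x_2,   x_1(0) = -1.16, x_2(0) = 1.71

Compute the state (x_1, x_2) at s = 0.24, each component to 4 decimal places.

Heun on (x_1,x_2): k1 = f(s_n, state_n); k2 = f(s_n + h, state_n + h·k1); state_{n+1} = state_n + (h/2)·(k1 + k2).
0.000000: (-1.160000, 1.710000)
  k1 = (1.676377, 1.983600)
  predictor → (-0.958835, 1.948032)
  k2 = (2.722149, 1.867841)
  → (-0.896088, 1.941086)
0.120000: (-0.896088, 1.941086)
  k1 = (2.758694, 1.739385)
  predictor → (-0.565045, 2.149813)
  k2 = (3.917998, 1.214741)
  → (-0.495487, 2.118334)
(x_1(0.24), x_2(0.24)) ≈ (-0.4955, 2.1183)

-0.4955, 2.1183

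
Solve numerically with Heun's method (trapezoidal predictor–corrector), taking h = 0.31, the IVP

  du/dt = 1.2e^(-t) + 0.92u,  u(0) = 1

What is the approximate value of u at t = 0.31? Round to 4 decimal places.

1.7013

Heun: k1 = f(t_n, u_n); k2 = f(t_n + h, u_n + h·k1); u_{n+1} = u_n + (h/2)·(k1 + k2).
t=0.000000, u=1.000000:
  k1 = f(0.000000, 1.000000) = 2.120000
  k2 = f(0.310000, 1.657200) = 2.404760
  u ← 1.000000 + (0.31/2)·(2.120000 + 2.404760) = 1.701338
u(0.31) ≈ 1.7013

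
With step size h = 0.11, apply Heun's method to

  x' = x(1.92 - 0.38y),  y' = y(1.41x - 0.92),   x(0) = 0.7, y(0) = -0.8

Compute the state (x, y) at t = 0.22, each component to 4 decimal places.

Heun on (x,y): k1 = f(t_n, state_n); k2 = f(t_n + h, state_n + h·k1); state_{n+1} = state_n + (h/2)·(k1 + k2).
0.000000: (0.700000, -0.800000)
  k1 = (1.556800, -0.053600)
  predictor → (0.871248, -0.805896)
  k2 = (1.939608, -0.248586)
  → (0.892302, -0.816620)
0.110000: (0.892302, -0.816620)
  k1 = (1.990116, -0.276137)
  predictor → (1.111215, -0.846995)
  k2 = (2.491187, -0.547848)
  → (1.138774, -0.861939)
(x(0.22), y(0.22)) ≈ (1.1388, -0.8619)

1.1388, -0.8619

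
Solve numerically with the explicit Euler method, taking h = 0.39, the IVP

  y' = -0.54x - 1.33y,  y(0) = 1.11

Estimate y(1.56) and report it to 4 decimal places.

-0.2849

Euler: y_{n+1} = y_n + h·f(x_n, y_n).
x=0.000000, y=1.110000: f=-1.476300 → y ← 1.110000 + 0.39·(-1.476300) = 0.534243
x=0.390000, y=0.534243: f=-0.921143 → y ← 0.534243 + 0.39·(-0.921143) = 0.174997
x=0.780000, y=0.174997: f=-0.653946 → y ← 0.174997 + 0.39·(-0.653946) = -0.080042
x=1.170000, y=-0.080042: f=-0.525344 → y ← -0.080042 + 0.39·(-0.525344) = -0.284926
y(1.56) ≈ -0.2849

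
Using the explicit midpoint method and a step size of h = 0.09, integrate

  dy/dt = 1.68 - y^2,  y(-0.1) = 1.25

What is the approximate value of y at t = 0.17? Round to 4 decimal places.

Midpoint: k1 = f(t_n, y_n); k2 = f(t_n + h/2, y_n + (h/2)·k1); y_{n+1} = y_n + h·k2.
t=-0.100000, y=1.250000:
  k1 = f(-0.100000, 1.250000) = 0.117500
  k2 = f(-0.055000, 1.255287) = 0.104253
  y ← 1.250000 + 0.09·0.104253 = 1.259383
t=-0.010000, y=1.259383:
  k1 = f(-0.010000, 1.259383) = 0.093955
  k2 = f(0.035000, 1.263611) = 0.083288
  y ← 1.259383 + 0.09·0.083288 = 1.266879
t=0.080000, y=1.266879:
  k1 = f(0.080000, 1.266879) = 0.075018
  k2 = f(0.125000, 1.270255) = 0.066453
  y ← 1.266879 + 0.09·0.066453 = 1.272860
y(0.17) ≈ 1.2729

1.2729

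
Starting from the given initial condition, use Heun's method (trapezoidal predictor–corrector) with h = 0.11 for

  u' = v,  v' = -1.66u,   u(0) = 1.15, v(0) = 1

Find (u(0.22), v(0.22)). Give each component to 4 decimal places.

1.3217, 0.5442

Heun on (u,v): k1 = f(x_n, state_n); k2 = f(x_n + h, state_n + h·k1); state_{n+1} = state_n + (h/2)·(k1 + k2).
0.000000: (1.150000, 1.000000)
  k1 = (1.000000, -1.909000)
  predictor → (1.260000, 0.790010)
  k2 = (0.790010, -2.091600)
  → (1.248451, 0.779967)
0.110000: (1.248451, 0.779967)
  k1 = (0.779967, -2.072428)
  predictor → (1.334247, 0.552000)
  k2 = (0.552000, -2.214850)
  → (1.321709, 0.544167)
(u(0.22), v(0.22)) ≈ (1.3217, 0.5442)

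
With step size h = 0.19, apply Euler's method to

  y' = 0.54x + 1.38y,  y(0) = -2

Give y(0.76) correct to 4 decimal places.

Euler: y_{n+1} = y_n + h·f(x_n, y_n).
x=0.000000, y=-2.000000: f=-2.760000 → y ← -2.000000 + 0.19·(-2.760000) = -2.524400
x=0.190000, y=-2.524400: f=-3.381072 → y ← -2.524400 + 0.19·(-3.381072) = -3.166804
x=0.380000, y=-3.166804: f=-4.164989 → y ← -3.166804 + 0.19·(-4.164989) = -3.958152
x=0.570000, y=-3.958152: f=-5.154449 → y ← -3.958152 + 0.19·(-5.154449) = -4.937497
y(0.76) ≈ -4.9375

-4.9375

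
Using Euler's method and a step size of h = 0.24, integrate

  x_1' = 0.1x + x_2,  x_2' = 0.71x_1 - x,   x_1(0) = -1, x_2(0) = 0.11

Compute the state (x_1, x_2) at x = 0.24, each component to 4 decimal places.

Euler on (x_1,x_2): x_1_{n+1} = x_1_n + h·x_1', x_2_{n+1} = x_2_n + h·x_2'.
0.000000: (-1.000000, 0.110000); f=(0.110000, -0.710000) → (-0.973600, -0.060400)
(x_1(0.24), x_2(0.24)) ≈ (-0.9736, -0.0604)

-0.9736, -0.0604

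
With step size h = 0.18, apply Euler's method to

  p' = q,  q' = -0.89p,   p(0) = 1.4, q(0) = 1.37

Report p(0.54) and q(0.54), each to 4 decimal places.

Euler on (p,q): p_{n+1} = p_n + h·p', q_{n+1} = q_n + h·q'.
0.000000: (1.400000, 1.370000); f=(1.370000, -1.246000) → (1.646600, 1.145720)
0.180000: (1.646600, 1.145720); f=(1.145720, -1.465474) → (1.852830, 0.881935)
0.360000: (1.852830, 0.881935); f=(0.881935, -1.649018) → (2.011578, 0.585111)
(p(0.54), q(0.54)) ≈ (2.0116, 0.5851)

2.0116, 0.5851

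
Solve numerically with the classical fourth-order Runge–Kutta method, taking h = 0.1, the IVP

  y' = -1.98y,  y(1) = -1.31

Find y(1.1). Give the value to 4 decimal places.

RK4: k1 = f(t_n, y_n); k2 = f(t_n + h/2, y_n + (h/2)·k1); k3 = f(t_n + h/2, y_n + (h/2)·k2); k4 = f(t_n + h, y_n + h·k3); y_{n+1} = y_n + (h/6)·(k1 + 2k2 + 2k3 + k4).
t=1.000000, y=-1.310000:
  k1 = f(1.000000, -1.310000) = 2.593800
  k2 = f(1.050000, -1.180310) = 2.337014
  k3 = f(1.050000, -1.193149) = 2.362436
  k4 = f(1.100000, -1.073756) = 2.126038
  y ← -1.310000 + (0.1/6)·(k1 + 2k2 + 2k3 + k4) = -1.074688
y(1.1) ≈ -1.0747

-1.0747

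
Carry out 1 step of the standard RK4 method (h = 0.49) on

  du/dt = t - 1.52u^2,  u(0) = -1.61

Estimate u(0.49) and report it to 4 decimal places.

-30.1770

RK4: k1 = f(t_n, u_n); k2 = f(t_n + h/2, u_n + (h/2)·k1); k3 = f(t_n + h/2, u_n + (h/2)·k2); k4 = f(t_n + h, u_n + h·k3); u_{n+1} = u_n + (h/6)·(k1 + 2k2 + 2k3 + k4).
t=0.000000, u=-1.610000:
  k1 = f(0.000000, -1.610000) = -3.939992
  k2 = f(0.245000, -2.575298) = -9.835883
  k3 = f(0.245000, -4.019791) = -24.316259
  k4 = f(0.490000, -13.524967) = -277.555581
  u ← -1.610000 + (0.49/6)·(k1 + 2k2 + 2k3 + k4) = -30.176988
u(0.49) ≈ -30.1770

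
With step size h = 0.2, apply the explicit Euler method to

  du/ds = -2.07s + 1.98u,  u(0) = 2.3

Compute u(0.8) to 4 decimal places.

8.0942

Euler: u_{n+1} = u_n + h·f(s_n, u_n).
s=0.000000, u=2.300000: f=4.554000 → u ← 2.300000 + 0.2·4.554000 = 3.210800
s=0.200000, u=3.210800: f=5.943384 → u ← 3.210800 + 0.2·5.943384 = 4.399477
s=0.400000, u=4.399477: f=7.882964 → u ← 4.399477 + 0.2·7.882964 = 5.976070
s=0.600000, u=5.976070: f=10.590618 → u ← 5.976070 + 0.2·10.590618 = 8.094193
u(0.8) ≈ 8.0942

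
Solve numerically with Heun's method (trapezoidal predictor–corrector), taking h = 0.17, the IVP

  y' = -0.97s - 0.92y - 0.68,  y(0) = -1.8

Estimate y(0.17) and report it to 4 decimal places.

Heun: k1 = f(s_n, y_n); k2 = f(s_n + h, y_n + h·k1); y_{n+1} = y_n + (h/2)·(k1 + k2).
s=0.000000, y=-1.800000:
  k1 = f(0.000000, -1.800000) = 0.976000
  k2 = f(0.170000, -1.634080) = 0.658454
  y ← -1.800000 + (0.17/2)·(0.976000 + 0.658454) = -1.661071
y(0.17) ≈ -1.6611

-1.6611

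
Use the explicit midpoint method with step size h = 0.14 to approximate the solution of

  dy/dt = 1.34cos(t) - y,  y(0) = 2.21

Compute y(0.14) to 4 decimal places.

Midpoint: k1 = f(t_n, y_n); k2 = f(t_n + h/2, y_n + (h/2)·k1); y_{n+1} = y_n + h·k2.
t=0.000000, y=2.210000:
  k1 = f(0.000000, 2.210000) = -0.870000
  k2 = f(0.070000, 2.149100) = -0.812382
  y ← 2.210000 + 0.14·(-0.812382) = 2.096267
y(0.14) ≈ 2.0963

2.0963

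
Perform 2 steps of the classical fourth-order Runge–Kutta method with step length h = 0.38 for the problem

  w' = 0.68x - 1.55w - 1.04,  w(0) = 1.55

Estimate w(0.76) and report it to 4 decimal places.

0.1519

RK4: k1 = f(x_n, w_n); k2 = f(x_n + h/2, w_n + (h/2)·k1); k3 = f(x_n + h/2, w_n + (h/2)·k2); k4 = f(x_n + h, w_n + h·k3); w_{n+1} = w_n + (h/6)·(k1 + 2k2 + 2k3 + k4).
x=0.000000, w=1.550000:
  k1 = f(0.000000, 1.550000) = -3.442500
  k2 = f(0.190000, 0.895925) = -2.299484
  k3 = f(0.190000, 1.113098) = -2.636102
  k4 = f(0.380000, 0.548281) = -1.631436
  w ← 1.550000 + (0.38/6)·(k1 + 2k2 + 2k3 + k4) = 0.603477
x=0.380000, w=0.603477:
  k1 = f(0.380000, 0.603477) = -1.716989
  k2 = f(0.570000, 0.277249) = -1.082135
  k3 = f(0.570000, 0.397871) = -1.269100
  k4 = f(0.760000, 0.121219) = -0.711089
  w ← 0.603477 + (0.38/6)·(k1 + 2k2 + 2k3 + k4) = 0.151875
w(0.76) ≈ 0.1519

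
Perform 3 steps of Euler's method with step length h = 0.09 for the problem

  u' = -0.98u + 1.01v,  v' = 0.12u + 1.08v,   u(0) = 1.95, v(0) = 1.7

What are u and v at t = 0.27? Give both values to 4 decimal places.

Euler on (u,v): u_{n+1} = u_n + h·u', v_{n+1} = v_n + h·v'.
0.000000: (1.950000, 1.700000); f=(-0.194000, 2.070000) → (1.932540, 1.886300)
0.090000: (1.932540, 1.886300); f=(0.011274, 2.269109) → (1.933555, 2.090520)
0.180000: (1.933555, 2.090520); f=(0.216541, 2.489788) → (1.953043, 2.314601)
(u(0.27), v(0.27)) ≈ (1.9530, 2.3146)

1.9530, 2.3146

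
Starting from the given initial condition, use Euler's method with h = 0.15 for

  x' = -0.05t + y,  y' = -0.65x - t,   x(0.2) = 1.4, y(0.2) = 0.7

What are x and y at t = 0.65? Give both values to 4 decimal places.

1.6273, 0.1053

Euler on (x,y): x_{n+1} = x_n + h·x', y_{n+1} = y_n + h·y'.
0.200000: (1.400000, 0.700000); f=(0.690000, -1.110000) → (1.503500, 0.533500)
0.350000: (1.503500, 0.533500); f=(0.516000, -1.327275) → (1.580900, 0.334409)
0.500000: (1.580900, 0.334409); f=(0.309409, -1.527585) → (1.627311, 0.105271)
(x(0.65), y(0.65)) ≈ (1.6273, 0.1053)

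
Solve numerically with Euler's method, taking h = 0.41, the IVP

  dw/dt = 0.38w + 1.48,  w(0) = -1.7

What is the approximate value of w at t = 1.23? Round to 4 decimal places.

Euler: w_{n+1} = w_n + h·f(t_n, w_n).
t=0.000000, w=-1.700000: f=0.834000 → w ← -1.700000 + 0.41·0.834000 = -1.358060
t=0.410000, w=-1.358060: f=0.963937 → w ← -1.358060 + 0.41·0.963937 = -0.962846
t=0.820000, w=-0.962846: f=1.114119 → w ← -0.962846 + 0.41·1.114119 = -0.506057
w(1.23) ≈ -0.5061

-0.5061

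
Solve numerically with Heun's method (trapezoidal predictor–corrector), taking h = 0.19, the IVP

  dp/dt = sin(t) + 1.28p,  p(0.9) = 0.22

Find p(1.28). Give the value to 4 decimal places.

Heun: k1 = f(t_n, p_n); k2 = f(t_n + h, p_n + h·k1); p_{n+1} = p_n + (h/2)·(k1 + k2).
t=0.900000, p=0.220000:
  k1 = f(0.900000, 0.220000) = 1.064927
  k2 = f(1.090000, 0.422336) = 1.427217
  p ← 0.220000 + (0.19/2)·(1.064927 + 1.427217) = 0.456754
t=1.090000, p=0.456754:
  k1 = f(1.090000, 0.456754) = 1.471272
  k2 = f(1.280000, 0.736295) = 1.900474
  p ← 0.456754 + (0.19/2)·(1.471272 + 1.900474) = 0.777070
p(1.28) ≈ 0.7771

0.7771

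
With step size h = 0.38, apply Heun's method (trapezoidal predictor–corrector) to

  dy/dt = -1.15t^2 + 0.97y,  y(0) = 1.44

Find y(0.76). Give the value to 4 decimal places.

2.7569

Heun: k1 = f(t_n, y_n); k2 = f(t_n + h, y_n + h·k1); y_{n+1} = y_n + (h/2)·(k1 + k2).
t=0.000000, y=1.440000:
  k1 = f(0.000000, 1.440000) = 1.396800
  k2 = f(0.380000, 1.970784) = 1.745600
  y ← 1.440000 + (0.38/2)·(1.396800 + 1.745600) = 2.037056
t=0.380000, y=2.037056:
  k1 = f(0.380000, 2.037056) = 1.809884
  k2 = f(0.760000, 2.724812) = 1.978828
  y ← 2.037056 + (0.38/2)·(1.809884 + 1.978828) = 2.756911
y(0.76) ≈ 2.7569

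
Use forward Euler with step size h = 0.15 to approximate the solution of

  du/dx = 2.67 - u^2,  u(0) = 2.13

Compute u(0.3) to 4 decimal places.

1.7371

Euler: u_{n+1} = u_n + h·f(x_n, u_n).
x=0.000000, u=2.130000: f=-1.866900 → u ← 2.130000 + 0.15·(-1.866900) = 1.849965
x=0.150000, u=1.849965: f=-0.752371 → u ← 1.849965 + 0.15·(-0.752371) = 1.737109
u(0.3) ≈ 1.7371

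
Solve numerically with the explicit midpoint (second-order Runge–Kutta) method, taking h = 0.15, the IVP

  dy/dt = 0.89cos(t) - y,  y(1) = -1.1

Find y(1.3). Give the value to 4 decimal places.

-0.7247

Midpoint: k1 = f(t_n, y_n); k2 = f(t_n + h/2, y_n + (h/2)·k1); y_{n+1} = y_n + h·k2.
t=1.000000, y=-1.100000:
  k1 = f(1.000000, -1.100000) = 1.580869
  k2 = f(1.075000, -0.981435) = 1.404837
  y ← -1.100000 + 0.15·1.404837 = -0.889275
t=1.150000, y=-0.889275:
  k1 = f(1.150000, -0.889275) = 1.252828
  k2 = f(1.225000, -0.795312) = 1.096974
  y ← -0.889275 + 0.15·1.096974 = -0.724728
y(1.3) ≈ -0.7247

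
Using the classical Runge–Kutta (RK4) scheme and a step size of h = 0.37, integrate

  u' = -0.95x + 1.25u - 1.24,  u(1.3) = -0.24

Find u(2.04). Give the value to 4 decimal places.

-3.9797

RK4: k1 = f(x_n, u_n); k2 = f(x_n + h/2, u_n + (h/2)·k1); k3 = f(x_n + h/2, u_n + (h/2)·k2); k4 = f(x_n + h, u_n + h·k3); u_{n+1} = u_n + (h/6)·(k1 + 2k2 + 2k3 + k4).
x=1.300000, u=-0.240000:
  k1 = f(1.300000, -0.240000) = -2.775000
  k2 = f(1.485000, -0.753375) = -3.592469
  k3 = f(1.485000, -0.904607) = -3.781508
  k4 = f(1.670000, -1.639158) = -4.875448
  u ← -0.240000 + (0.37/6)·(k1 + 2k2 + 2k3 + k4) = -1.621235
x=1.670000, u=-1.621235:
  k1 = f(1.670000, -1.621235) = -4.853043
  k2 = f(1.855000, -2.519048) = -6.151060
  k3 = f(1.855000, -2.759181) = -6.451226
  k4 = f(2.040000, -4.008188) = -8.188236
  u ← -1.621235 + (0.37/6)·(k1 + 2k2 + 2k3 + k4) = -3.979729
u(2.04) ≈ -3.9797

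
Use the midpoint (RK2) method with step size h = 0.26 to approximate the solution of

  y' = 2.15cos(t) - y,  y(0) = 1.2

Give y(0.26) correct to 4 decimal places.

1.4102

Midpoint: k1 = f(t_n, y_n); k2 = f(t_n + h/2, y_n + (h/2)·k1); y_{n+1} = y_n + h·k2.
t=0.000000, y=1.200000:
  k1 = f(0.000000, 1.200000) = 0.950000
  k2 = f(0.130000, 1.323500) = 0.808358
  y ← 1.200000 + 0.26·0.808358 = 1.410173
y(0.26) ≈ 1.4102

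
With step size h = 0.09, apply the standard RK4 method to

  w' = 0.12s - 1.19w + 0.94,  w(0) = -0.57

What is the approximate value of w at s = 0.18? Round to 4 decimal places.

-0.3060

RK4: k1 = f(s_n, w_n); k2 = f(s_n + h/2, w_n + (h/2)·k1); k3 = f(s_n + h/2, w_n + (h/2)·k2); k4 = f(s_n + h, w_n + h·k3); w_{n+1} = w_n + (h/6)·(k1 + 2k2 + 2k3 + k4).
s=0.000000, w=-0.570000:
  k1 = f(0.000000, -0.570000) = 1.618300
  k2 = f(0.045000, -0.497176) = 1.537040
  k3 = f(0.045000, -0.500833) = 1.541392
  k4 = f(0.090000, -0.431275) = 1.464017
  w ← -0.570000 + (0.09/6)·(k1 + 2k2 + 2k3 + k4) = -0.431412
s=0.090000, w=-0.431412:
  k1 = f(0.090000, -0.431412) = 1.464181
  k2 = f(0.135000, -0.365524) = 1.391174
  k3 = f(0.135000, -0.368809) = 1.395083
  k4 = f(0.180000, -0.305855) = 1.325567
  w ← -0.431412 + (0.09/6)·(k1 + 2k2 + 2k3 + k4) = -0.305978
w(0.18) ≈ -0.3060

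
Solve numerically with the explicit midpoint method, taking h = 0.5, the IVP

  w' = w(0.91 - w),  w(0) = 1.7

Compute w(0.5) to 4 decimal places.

Midpoint: k1 = f(x_n, w_n); k2 = f(x_n + h/2, w_n + (h/2)·k1); w_{n+1} = w_n + h·k2.
x=0.000000, w=1.700000:
  k1 = f(0.000000, 1.700000) = -1.343000
  k2 = f(0.250000, 1.364250) = -0.619711
  w ← 1.700000 + 0.5·(-0.619711) = 1.390145
w(0.5) ≈ 1.3901

1.3901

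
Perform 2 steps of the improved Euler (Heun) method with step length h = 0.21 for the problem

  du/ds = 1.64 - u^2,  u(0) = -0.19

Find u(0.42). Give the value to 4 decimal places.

Heun: k1 = f(s_n, u_n); k2 = f(s_n + h, u_n + h·k1); u_{n+1} = u_n + (h/2)·(k1 + k2).
s=0.000000, u=-0.190000:
  k1 = f(0.000000, -0.190000) = 1.603900
  k2 = f(0.210000, 0.146819) = 1.618444
  u ← -0.190000 + (0.21/2)·(1.603900 + 1.618444) = 0.148346
s=0.210000, u=0.148346:
  k1 = f(0.210000, 0.148346) = 1.617993
  k2 = f(0.420000, 0.488125) = 1.401734
  u ← 0.148346 + (0.21/2)·(1.617993 + 1.401734) = 0.465418
u(0.42) ≈ 0.4654

0.4654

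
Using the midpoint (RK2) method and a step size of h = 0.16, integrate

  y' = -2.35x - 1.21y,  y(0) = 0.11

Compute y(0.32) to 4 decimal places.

Midpoint: k1 = f(x_n, y_n); k2 = f(x_n + h/2, y_n + (h/2)·k1); y_{n+1} = y_n + h·k2.
x=0.000000, y=0.110000:
  k1 = f(0.000000, 0.110000) = -0.133100
  k2 = f(0.080000, 0.099352) = -0.308216
  y ← 0.110000 + 0.16·(-0.308216) = 0.060685
x=0.160000, y=0.060685:
  k1 = f(0.160000, 0.060685) = -0.449429
  k2 = f(0.240000, 0.024731) = -0.593925
  y ← 0.060685 + 0.16·(-0.593925) = -0.034342
y(0.32) ≈ -0.0343

-0.0343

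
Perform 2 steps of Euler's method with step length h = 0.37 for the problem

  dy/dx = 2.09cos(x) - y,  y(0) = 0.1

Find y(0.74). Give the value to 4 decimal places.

1.2478

Euler: y_{n+1} = y_n + h·f(x_n, y_n).
x=0.000000, y=0.100000: f=1.990000 → y ← 0.100000 + 0.37·1.990000 = 0.836300
x=0.370000, y=0.836300: f=1.112264 → y ← 0.836300 + 0.37·1.112264 = 1.247838
y(0.74) ≈ 1.2478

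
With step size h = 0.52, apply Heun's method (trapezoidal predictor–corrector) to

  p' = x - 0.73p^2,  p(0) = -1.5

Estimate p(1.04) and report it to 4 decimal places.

-10.0166

Heun: k1 = f(x_n, p_n); k2 = f(x_n + h, p_n + h·k1); p_{n+1} = p_n + (h/2)·(k1 + k2).
x=0.000000, p=-1.500000:
  k1 = f(0.000000, -1.500000) = -1.642500
  k2 = f(0.520000, -2.354100) = -3.525504
  p ← -1.500000 + (0.52/2)·(-1.642500 + (-3.525504)) = -2.843681
x=0.520000, p=-2.843681:
  k1 = f(0.520000, -2.843681) = -5.383161
  k2 = f(1.040000, -5.642925) = -22.205100
  p ← -2.843681 + (0.52/2)·(-5.383161 + (-22.205100)) = -10.016629
p(1.04) ≈ -10.0166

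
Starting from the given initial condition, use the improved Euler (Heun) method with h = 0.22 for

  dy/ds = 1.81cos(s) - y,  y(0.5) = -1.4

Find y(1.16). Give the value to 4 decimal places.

Heun: k1 = f(s_n, y_n); k2 = f(s_n + h, y_n + h·k1); y_{n+1} = y_n + (h/2)·(k1 + k2).
s=0.500000, y=-1.400000:
  k1 = f(0.500000, -1.400000) = 2.988424
  k2 = f(0.720000, -0.742547) = 2.103315
  y ← -1.400000 + (0.22/2)·(2.988424 + 2.103315) = -0.839909
s=0.720000, y=-0.839909:
  k1 = f(0.720000, -0.839909) = 2.200677
  k2 = f(0.940000, -0.355760) = 1.423276
  y ← -0.839909 + (0.22/2)·(2.200677 + 1.423276) = -0.441274
s=0.940000, y=-0.441274:
  k1 = f(0.940000, -0.441274) = 1.508790
  k2 = f(1.160000, -0.109340) = 0.832145
  y ← -0.441274 + (0.22/2)·(1.508790 + 0.832145) = -0.183771
y(1.16) ≈ -0.1838

-0.1838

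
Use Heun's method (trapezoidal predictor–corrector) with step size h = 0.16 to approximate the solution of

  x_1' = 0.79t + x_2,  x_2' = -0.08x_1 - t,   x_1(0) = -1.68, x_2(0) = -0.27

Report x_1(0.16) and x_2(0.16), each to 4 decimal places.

-1.7114, -0.2610

Heun on (x_1,x_2): k1 = f(t_n, state_n); k2 = f(t_n + h, state_n + h·k1); state_{n+1} = state_n + (h/2)·(k1 + k2).
0.000000: (-1.680000, -0.270000)
  k1 = (-0.270000, 0.134400)
  predictor → (-1.723200, -0.248496)
  k2 = (-0.122096, -0.022144)
  → (-1.711368, -0.261020)
(x_1(0.16), x_2(0.16)) ≈ (-1.7114, -0.2610)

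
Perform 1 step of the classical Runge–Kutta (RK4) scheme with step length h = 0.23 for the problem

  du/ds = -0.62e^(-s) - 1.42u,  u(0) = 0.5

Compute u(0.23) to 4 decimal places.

RK4: k1 = f(s_n, u_n); k2 = f(s_n + h/2, u_n + (h/2)·k1); k3 = f(s_n + h/2, u_n + (h/2)·k2); k4 = f(s_n + h, u_n + h·k3); u_{n+1} = u_n + (h/6)·(k1 + 2k2 + 2k3 + k4).
s=0.000000, u=0.500000:
  k1 = f(0.000000, 0.500000) = -1.330000
  k2 = f(0.115000, 0.347050) = -1.045458
  k3 = f(0.115000, 0.379772) = -1.091924
  k4 = f(0.230000, 0.248858) = -0.845989
  u ← 0.500000 + (0.23/6)·(k1 + 2k2 + 2k3 + k4) = 0.252721
u(0.23) ≈ 0.2527

0.2527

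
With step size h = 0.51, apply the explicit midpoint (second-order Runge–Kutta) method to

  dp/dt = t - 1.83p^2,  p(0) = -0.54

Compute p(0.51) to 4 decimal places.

-0.8365

Midpoint: k1 = f(t_n, p_n); k2 = f(t_n + h/2, p_n + (h/2)·k1); p_{n+1} = p_n + h·k2.
t=0.000000, p=-0.540000:
  k1 = f(0.000000, -0.540000) = -0.533628
  k2 = f(0.255000, -0.676075) = -0.581452
  p ← -0.540000 + 0.51·(-0.581452) = -0.836541
p(0.51) ≈ -0.8365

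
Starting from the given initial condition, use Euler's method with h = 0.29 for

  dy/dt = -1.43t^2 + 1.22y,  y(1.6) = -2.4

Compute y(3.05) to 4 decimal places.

Euler: y_{n+1} = y_n + h·f(t_n, y_n).
t=1.600000, y=-2.400000: f=-6.588800 → y ← -2.400000 + 0.29·(-6.588800) = -4.310752
t=1.890000, y=-4.310752: f=-10.367220 → y ← -4.310752 + 0.29·(-10.367220) = -7.317246
t=2.180000, y=-7.317246: f=-15.722972 → y ← -7.317246 + 0.29·(-15.722972) = -11.876908
t=2.470000, y=-11.876908: f=-23.214115 → y ← -11.876908 + 0.29·(-23.214115) = -18.609001
t=2.760000, y=-18.609001: f=-33.596149 → y ← -18.609001 + 0.29·(-33.596149) = -28.351884
y(3.05) ≈ -28.3519

-28.3519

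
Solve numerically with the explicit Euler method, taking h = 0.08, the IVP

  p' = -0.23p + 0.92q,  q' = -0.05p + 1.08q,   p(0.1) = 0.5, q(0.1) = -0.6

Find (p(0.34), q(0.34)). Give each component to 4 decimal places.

Euler on (p,q): p_{n+1} = p_n + h·p', q_{n+1} = q_n + h·q'.
0.100000: (0.500000, -0.600000); f=(-0.667000, -0.673000) → (0.446640, -0.653840)
0.180000: (0.446640, -0.653840); f=(-0.704260, -0.728479) → (0.390299, -0.712118)
0.260000: (0.390299, -0.712118); f=(-0.744918, -0.788603) → (0.330706, -0.775207)
(p(0.34), q(0.34)) ≈ (0.3307, -0.7752)

0.3307, -0.7752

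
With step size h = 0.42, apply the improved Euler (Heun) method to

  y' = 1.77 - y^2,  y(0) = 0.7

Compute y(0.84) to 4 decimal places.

Heun: k1 = f(t_n, y_n); k2 = f(t_n + h, y_n + h·k1); y_{n+1} = y_n + (h/2)·(k1 + k2).
t=0.000000, y=0.700000:
  k1 = f(0.000000, 0.700000) = 1.280000
  k2 = f(0.420000, 1.237600) = 0.238346
  y ← 0.700000 + (0.42/2)·(1.280000 + 0.238346) = 1.018853
t=0.420000, y=1.018853:
  k1 = f(0.420000, 1.018853) = 0.731939
  k2 = f(0.840000, 1.326267) = 0.011015
  y ← 1.018853 + (0.42/2)·(0.731939 + 0.011015) = 1.174873
y(0.84) ≈ 1.1749

1.1749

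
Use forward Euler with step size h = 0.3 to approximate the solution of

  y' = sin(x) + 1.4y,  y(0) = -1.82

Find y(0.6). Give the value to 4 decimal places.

-3.5812

Euler: y_{n+1} = y_n + h·f(x_n, y_n).
x=0.000000, y=-1.820000: f=-2.548000 → y ← -1.820000 + 0.3·(-2.548000) = -2.584400
x=0.300000, y=-2.584400: f=-3.322640 → y ← -2.584400 + 0.3·(-3.322640) = -3.581192
y(0.6) ≈ -3.5812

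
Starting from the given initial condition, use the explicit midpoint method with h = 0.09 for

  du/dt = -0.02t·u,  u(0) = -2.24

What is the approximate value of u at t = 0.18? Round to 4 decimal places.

-2.2393

Midpoint: k1 = f(t_n, u_n); k2 = f(t_n + h/2, u_n + (h/2)·k1); u_{n+1} = u_n + h·k2.
t=0.000000, u=-2.240000:
  k1 = f(0.000000, -2.240000) = 0.000000
  k2 = f(0.045000, -2.240000) = 0.002016
  u ← -2.240000 + 0.09·0.002016 = -2.239819
t=0.090000, u=-2.239819:
  k1 = f(0.090000, -2.239819) = 0.004032
  k2 = f(0.135000, -2.239637) = 0.006047
  u ← -2.239819 + 0.09·0.006047 = -2.239274
u(0.18) ≈ -2.2393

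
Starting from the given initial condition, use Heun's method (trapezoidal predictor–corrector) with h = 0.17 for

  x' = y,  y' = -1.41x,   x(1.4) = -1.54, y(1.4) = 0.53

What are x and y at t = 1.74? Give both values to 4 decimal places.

Heun on (x,y): k1 = f(t_n, state_n); k2 = f(t_n + h, state_n + h·k1); state_{n+1} = state_n + (h/2)·(k1 + k2).
1.400000: (-1.540000, 0.530000)
  k1 = (0.530000, 2.171400)
  predictor → (-1.449900, 0.899138)
  k2 = (0.899138, 2.044359)
  → (-1.418523, 0.888340)
1.570000: (-1.418523, 0.888340)
  k1 = (0.888340, 2.000118)
  predictor → (-1.267506, 1.228360)
  k2 = (1.228360, 1.787183)
  → (-1.238604, 1.210260)
(x(1.74), y(1.74)) ≈ (-1.2386, 1.2103)

-1.2386, 1.2103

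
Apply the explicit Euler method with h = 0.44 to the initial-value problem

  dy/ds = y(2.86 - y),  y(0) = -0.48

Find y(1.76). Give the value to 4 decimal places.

Euler: y_{n+1} = y_n + h·f(s_n, y_n).
s=0.000000, y=-0.480000: f=-1.603200 → y ← -0.480000 + 0.44·(-1.603200) = -1.185408
s=0.440000, y=-1.185408: f=-4.795459 → y ← -1.185408 + 0.44·(-4.795459) = -3.295410
s=0.880000, y=-3.295410: f=-20.284599 → y ← -3.295410 + 0.44·(-20.284599) = -12.220634
s=1.320000, y=-12.220634: f=-184.294899 → y ← -12.220634 + 0.44·(-184.294899) = -93.310389
y(1.76) ≈ -93.3104

-93.3104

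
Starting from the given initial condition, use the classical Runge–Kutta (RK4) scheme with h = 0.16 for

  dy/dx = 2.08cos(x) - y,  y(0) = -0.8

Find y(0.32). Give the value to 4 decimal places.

RK4: k1 = f(x_n, y_n); k2 = f(x_n + h/2, y_n + (h/2)·k1); k3 = f(x_n + h/2, y_n + (h/2)·k2); k4 = f(x_n + h, y_n + h·k3); y_{n+1} = y_n + (h/6)·(k1 + 2k2 + 2k3 + k4).
x=0.000000, y=-0.800000:
  k1 = f(0.000000, -0.800000) = 2.880000
  k2 = f(0.080000, -0.569600) = 2.642948
  k3 = f(0.080000, -0.588564) = 2.661912
  k4 = f(0.160000, -0.374094) = 2.427527
  y ← -0.800000 + (0.16/6)·(k1 + 2k2 + 2k3 + k4) = -0.375540
x=0.160000, y=-0.375540:
  k1 = f(0.160000, -0.375540) = 2.428973
  k2 = f(0.240000, -0.181222) = 2.201605
  k3 = f(0.240000, -0.199412) = 2.219795
  k4 = f(0.320000, -0.020373) = 1.994783
  y ← -0.375540 + (0.16/6)·(k1 + 2k2 + 2k3 + k4) = -0.021765
y(0.32) ≈ -0.0218

-0.0218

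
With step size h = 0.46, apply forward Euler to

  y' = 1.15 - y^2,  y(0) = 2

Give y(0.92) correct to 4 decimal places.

Euler: y_{n+1} = y_n + h·f(t_n, y_n).
t=0.000000, y=2.000000: f=-2.850000 → y ← 2.000000 + 0.46·(-2.850000) = 0.689000
t=0.460000, y=0.689000: f=0.675279 → y ← 0.689000 + 0.46·0.675279 = 0.999628
y(0.92) ≈ 0.9996

0.9996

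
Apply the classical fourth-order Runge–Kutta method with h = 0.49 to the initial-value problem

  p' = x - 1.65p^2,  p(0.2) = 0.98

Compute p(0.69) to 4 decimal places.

0.6934

RK4: k1 = f(x_n, p_n); k2 = f(x_n + h/2, p_n + (h/2)·k1); k3 = f(x_n + h/2, p_n + (h/2)·k2); k4 = f(x_n + h, p_n + h·k3); p_{n+1} = p_n + (h/6)·(k1 + 2k2 + 2k3 + k4).
x=0.200000, p=0.980000:
  k1 = f(0.200000, 0.980000) = -1.384660
  k2 = f(0.445000, 0.640758) = -0.232442
  k3 = f(0.445000, 0.923052) = -0.960840
  k4 = f(0.690000, 0.509188) = 0.262200
  p ← 0.980000 + (0.49/6)·(k1 + 2k2 + 2k3 + k4) = 0.693430
p(0.69) ≈ 0.6934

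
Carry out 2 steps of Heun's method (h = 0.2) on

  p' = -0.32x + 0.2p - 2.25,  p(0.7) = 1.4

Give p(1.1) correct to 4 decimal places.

0.4605

Heun: k1 = f(x_n, p_n); k2 = f(x_n + h, p_n + h·k1); p_{n+1} = p_n + (h/2)·(k1 + k2).
x=0.700000, p=1.400000:
  k1 = f(0.700000, 1.400000) = -2.194000
  k2 = f(0.900000, 0.961200) = -2.345760
  p ← 1.400000 + (0.2/2)·(-2.194000 + (-2.345760)) = 0.946024
x=0.900000, p=0.946024:
  k1 = f(0.900000, 0.946024) = -2.348795
  k2 = f(1.100000, 0.476265) = -2.506747
  p ← 0.946024 + (0.2/2)·(-2.348795 + (-2.506747)) = 0.460470
p(1.1) ≈ 0.4605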